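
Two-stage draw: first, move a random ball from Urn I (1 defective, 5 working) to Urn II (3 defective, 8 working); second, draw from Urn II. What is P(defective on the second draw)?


P(transfer defective) = 1/6; P(transfer working) = 5/6
If defective transferred: Urn II has 4 defective of 12, so P(defective|defective moved) = 1/3
If working transferred: Urn II has 3 defective of 12, so P(defective|working moved) = 1/4
By total probability: P(defective) = 1/6*1/3 + 5/6*1/4 = 19/72

19/72


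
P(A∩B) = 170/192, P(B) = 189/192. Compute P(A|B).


P(A|B) = P(A∩B)/P(B) = (170/192)/(189/192) = 170/189

170/189


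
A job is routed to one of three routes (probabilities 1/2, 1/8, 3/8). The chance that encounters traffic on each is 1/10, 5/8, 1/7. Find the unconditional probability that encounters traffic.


P(A) = P(A|B1)P(B1) + P(A|B2)P(B2) + P(A|B3)P(B3)
= 1/10*1/2 + 5/8*1/8 + 1/7*3/8
= 1/20 + 5/64 + 3/56 = 407/2240

407/2240


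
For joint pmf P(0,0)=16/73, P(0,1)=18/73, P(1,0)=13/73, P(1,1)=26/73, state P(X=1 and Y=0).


Read from table: P(X=1, Y=0) = 13/73

13/73


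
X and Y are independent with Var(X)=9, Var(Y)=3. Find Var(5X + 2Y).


Independence => Cov(X,Y)=0
Var(5X + 2Y) = 5^2*Var(X) + 2^2*Var(Y)
= 25*9 + 4*3 = 237

237


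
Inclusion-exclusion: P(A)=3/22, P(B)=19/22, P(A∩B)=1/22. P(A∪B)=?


P(A∪B) = P(A) + P(B) - P(A∩B)
= 3/22 + 19/22 - 1/22 = 21/22

21/22


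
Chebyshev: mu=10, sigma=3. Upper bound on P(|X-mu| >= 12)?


k = 12/3 = 4
Chebyshev: P(|X-mu| >= k*sigma) <= 1/k^2 = 1/4^2 = 1/16

1/16


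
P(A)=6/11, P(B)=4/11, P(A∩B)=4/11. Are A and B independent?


P(A)*P(B) = 6/11*4/11 = 24/121
P(A∩B) = 4/11 != 24/121, so not independent

No, A and B are not independent


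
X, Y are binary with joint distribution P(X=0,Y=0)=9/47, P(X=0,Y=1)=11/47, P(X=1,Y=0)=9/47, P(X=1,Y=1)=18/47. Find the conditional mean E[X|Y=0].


P(Y=0) = 18/47
E[X|Y=0] = (0*9 + 1*9)/18 = 9/18 = 1/2

1/2


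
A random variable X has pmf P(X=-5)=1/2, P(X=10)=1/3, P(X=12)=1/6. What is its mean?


E[X] = sum(x * P(x))
= -5*1/2 + 10*1/3 + 12*1/6
= 17/6

17/6


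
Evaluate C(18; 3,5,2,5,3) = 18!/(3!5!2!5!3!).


18! = 6402373705728000
Denominator: 3!=6 * 5!=120 * 2!=2 * 5!=120 * 3!=6
Coefficient = 6402373705728000 / 1036800 = 6175128960

6175128960


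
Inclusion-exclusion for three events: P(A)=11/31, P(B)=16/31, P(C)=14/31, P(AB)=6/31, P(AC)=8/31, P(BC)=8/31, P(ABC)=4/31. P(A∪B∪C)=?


P(A∪B∪C) = P(A)+P(B)+P(C) - P(AB)-P(AC)-P(BC) + P(ABC)
= 11/31+16/31+14/31 - 6/31-8/31-8/31 + 4/31
= 23/31

23/31


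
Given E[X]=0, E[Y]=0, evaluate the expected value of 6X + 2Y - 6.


E[6X + 2Y - 6] = 6*E[X] + 2*E[Y] - 6
= (6)*(0) + (2)*(0) + (-6)
= 0 + 0 - 6 = -6

-6


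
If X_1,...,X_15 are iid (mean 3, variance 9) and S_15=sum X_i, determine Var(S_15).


By independence, Var(S_n) = n*Var(X_1) = 15*9 = 135

135


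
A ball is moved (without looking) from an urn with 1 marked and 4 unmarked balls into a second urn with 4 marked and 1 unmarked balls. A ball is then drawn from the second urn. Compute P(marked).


P(transfer marked) = 1/5; P(transfer unmarked) = 4/5
If marked transferred: Urn II has 5 marked of 6, so P(marked|marked moved) = 5/6
If unmarked transferred: Urn II has 4 marked of 6, so P(marked|unmarked moved) = 2/3
By total probability: P(marked) = 1/5*5/6 + 4/5*2/3 = 7/10

7/10


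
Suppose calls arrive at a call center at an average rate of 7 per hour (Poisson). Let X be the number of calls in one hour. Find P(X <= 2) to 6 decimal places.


P(X<=2) = e^(-7)*7^0/0! + e^(-7)*7^1/1! + e^(-7)*7^2/2!
≈ 0.0009118820 + 0.0063831738 + 0.0223411082
= 0.0296361640
≈ 0.029636

0.029636


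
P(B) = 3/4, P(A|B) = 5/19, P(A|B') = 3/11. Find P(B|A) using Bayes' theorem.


P(A) = P(A|B)P(B) + P(A|B')P(B') = 5/19*3/4 + 3/11*1/4 = 111/418
P(B|A) = P(A|B)P(B)/P(A) = (15/76)/(111/418) = 55/74

55/74


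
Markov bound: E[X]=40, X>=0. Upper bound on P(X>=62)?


Markov: P(X >= a) <= E[X]/a
P(X >= 62) <= 40/62 = 20/31

20/31


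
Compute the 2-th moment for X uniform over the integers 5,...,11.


E[X^2] = (1/7) * sum(x^2 for x=5..11)
= 476/7 = 68

68


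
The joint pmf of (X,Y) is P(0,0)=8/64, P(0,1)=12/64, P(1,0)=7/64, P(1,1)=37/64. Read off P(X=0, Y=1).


Read from table: P(X=0, Y=1) = 12/64 = 3/16

3/16


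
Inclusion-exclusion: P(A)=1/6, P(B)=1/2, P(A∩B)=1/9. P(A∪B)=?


P(A∪B) = P(A) + P(B) - P(A∩B)
= 1/6 + 1/2 - 1/9 = 5/9

5/9


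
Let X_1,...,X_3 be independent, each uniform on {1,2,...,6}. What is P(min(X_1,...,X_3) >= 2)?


P(min >= 2) = P(all X_i >= 2) = (P(X_1 >= 2))^3
= (5/6)^3 = 125/216

125/216


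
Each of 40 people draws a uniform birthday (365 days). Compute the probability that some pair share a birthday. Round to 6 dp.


P(all different) = prod((365-i)/365 for i=0..39) = 0.108768
P(at least one match) = 1 - 0.108768 = 0.891232

0.891232


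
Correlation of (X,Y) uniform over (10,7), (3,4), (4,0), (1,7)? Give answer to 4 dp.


Cov(X,Y) = 2.0000, Var(X) = 11.2500, Var(Y) = 8.2500
rho = Cov/(sqrt(VarX)*sqrt(VarY)) = 0.2076

0.2076


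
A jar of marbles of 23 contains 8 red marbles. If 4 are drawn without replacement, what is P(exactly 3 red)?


P(X=3) = C(8,3)*C(15,1) / C(23,4)
= 56*15 / 8855
= 840/8855 = 24/253

24/253


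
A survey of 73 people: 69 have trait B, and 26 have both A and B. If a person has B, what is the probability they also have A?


P(A|B) = P(A∩B)/P(B) = (26/73)/(69/73) = 26/69

26/69


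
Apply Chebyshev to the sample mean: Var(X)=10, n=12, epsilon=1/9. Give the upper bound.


Var(Xbar) = Var(X)/n = 10/12
Chebyshev: P(|Xbar-mu| >= 1/9) <= Var(Xbar)/(1/9)^2 = (5/6)/(1/81) = 135/2
Bound exceeds 1, so trivial bound: 1

1


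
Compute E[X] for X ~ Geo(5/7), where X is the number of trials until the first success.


For geometric (trials until first success), E[X] = 1/p = 1/(5/7) = 7/5

7/5


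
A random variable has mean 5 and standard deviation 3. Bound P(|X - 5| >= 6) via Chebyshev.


k = 6/3 = 2
Chebyshev: P(|X-mu| >= k*sigma) <= 1/k^2 = 1/2^2 = 1/4

1/4


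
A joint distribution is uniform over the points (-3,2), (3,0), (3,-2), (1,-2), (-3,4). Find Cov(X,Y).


E[X]=1/5, E[Y]=2/5, E[XY]=-26/5
Cov(X,Y) = E[XY] - E[X]E[Y] = -26/5 - 1/5*2/5 = -132/25

-132/25


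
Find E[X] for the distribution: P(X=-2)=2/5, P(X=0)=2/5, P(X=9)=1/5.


E[X] = sum(x * P(x))
= -2*2/5 + 0*2/5 + 9*1/5
= 1

1


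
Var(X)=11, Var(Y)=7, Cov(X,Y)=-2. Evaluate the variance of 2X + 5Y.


Var(2X + 5Y) = 2^2*Var(X) + 5^2*Var(Y) + 2*2*5*Cov(X,Y)
= 4*11 + 25*7 + 20*(-2)
= 44 + 175 - 40 = 179

179


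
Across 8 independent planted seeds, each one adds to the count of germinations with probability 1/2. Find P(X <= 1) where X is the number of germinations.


P(X<=1) = P(X=0) + P(X=1)
= 1/256 + 1/32
= 9/256

9/256


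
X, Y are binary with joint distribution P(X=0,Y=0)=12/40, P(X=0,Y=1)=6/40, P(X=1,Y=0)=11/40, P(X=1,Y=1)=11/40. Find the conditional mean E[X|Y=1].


P(Y=1) = 17/40
E[X|Y=1] = (0*6 + 1*11)/17 = 11/17

11/17


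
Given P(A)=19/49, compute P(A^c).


P(A') = 1 - P(A) = 1 - 19/49 = 30/49

30/49


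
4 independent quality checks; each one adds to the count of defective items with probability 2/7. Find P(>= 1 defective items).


P(at least one) = 1 - P(none)
P(none) = (1 - 2/7)^4 = (5/7)^4 = 625/2401
P(at least one) = 1 - 625/2401 = 1776/2401

1776/2401


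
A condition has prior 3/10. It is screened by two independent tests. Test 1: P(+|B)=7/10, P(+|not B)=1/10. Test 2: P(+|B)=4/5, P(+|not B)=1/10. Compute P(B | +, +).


After test 1: P(+) = 7/10*3/10 + 1/10*7/10 = 7/25
P(B|+) = (21/100)/(7/25) = 3/4
After test 2 (use post1 as new prior): P(+) = 4/5*3/4 + 1/10*1/4 = 5/8
P(B|+,+) = (3/5)/(5/8) = 24/25

24/25


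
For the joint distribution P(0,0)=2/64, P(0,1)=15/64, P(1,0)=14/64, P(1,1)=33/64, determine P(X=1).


P(X=1) = P(1,0)+P(1,1) = 14/64 + 33/64 = 47/64

47/64


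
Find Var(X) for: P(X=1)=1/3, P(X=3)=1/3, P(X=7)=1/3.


E[X] = 11/3, E[X^2] = 59/3
Var(X) = E[X^2] - (E[X])^2 = 59/3 - (11/3)^2 = 56/9

56/9


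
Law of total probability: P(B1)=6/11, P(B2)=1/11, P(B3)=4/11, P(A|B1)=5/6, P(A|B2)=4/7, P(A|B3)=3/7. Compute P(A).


P(A) = P(A|B1)P(B1) + P(A|B2)P(B2) + P(A|B3)P(B3)
= 5/6*6/11 + 4/7*1/11 + 3/7*4/11
= 5/11 + 4/77 + 12/77 = 51/77

51/77


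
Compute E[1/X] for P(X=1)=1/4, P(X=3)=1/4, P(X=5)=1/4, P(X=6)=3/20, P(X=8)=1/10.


E[1/X] = sum(g(x)*P(x))
= 1*1/4 + 1/3*1/4 + 1/5*1/4 + 1/6*3/20 + 1/8*1/10
= 101/240

101/240


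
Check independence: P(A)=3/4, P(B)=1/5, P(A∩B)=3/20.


P(A)*P(B) = 3/4*1/5 = 3/20
P(A∩B) = 3/20, which equals P(A)P(B), so independent

Yes, A and B are independent


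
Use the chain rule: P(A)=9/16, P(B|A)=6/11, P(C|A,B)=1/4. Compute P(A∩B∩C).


P(A∩B∩C) = P(A) * P(B|A) * P(C|A∩B)
= 9/16 * 6/11 * 1/4
= 27/88 * 1/4 = 27/352

27/352


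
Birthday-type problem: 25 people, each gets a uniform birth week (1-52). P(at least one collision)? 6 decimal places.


P(all different) = prod((52-i)/52 for i=0..24) = 0.000932
P(at least one match) = 1 - 0.000932 = 0.999068

0.999068


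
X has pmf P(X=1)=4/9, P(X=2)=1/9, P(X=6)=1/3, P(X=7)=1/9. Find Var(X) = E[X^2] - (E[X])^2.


E[X] = 31/9, E[X^2] = 55/3
Var(X) = E[X^2] - (E[X])^2 = 55/3 - (31/9)^2 = 524/81

524/81


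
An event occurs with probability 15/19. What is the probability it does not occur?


P(A') = 1 - P(A) = 1 - 15/19 = 4/19

4/19


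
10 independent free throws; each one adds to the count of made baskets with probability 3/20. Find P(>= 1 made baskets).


P(at least one) = 1 - P(none)
P(none) = (1 - 3/20)^10 = (17/20)^10 = 2015993900449/10240000000000
P(at least one) = 1 - 2015993900449/10240000000000 = 8224006099551/10240000000000

8224006099551/10240000000000


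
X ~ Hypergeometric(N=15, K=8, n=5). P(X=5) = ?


P(X=5) = C(8,5)*C(7,0) / C(15,5)
= 56*1 / 3003
= 56/3003 = 8/429

8/429


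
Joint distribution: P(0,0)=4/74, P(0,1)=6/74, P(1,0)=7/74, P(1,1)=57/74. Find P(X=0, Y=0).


Read from table: P(X=0, Y=0) = 4/74 = 2/37

2/37


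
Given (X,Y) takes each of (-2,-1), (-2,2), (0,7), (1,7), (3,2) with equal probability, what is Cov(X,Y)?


E[X]=0, E[Y]=17/5, E[XY]=11/5
Cov(X,Y) = E[XY] - E[X]E[Y] = 11/5 - 0*17/5 = 11/5

11/5


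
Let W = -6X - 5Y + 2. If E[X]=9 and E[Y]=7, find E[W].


E[-6X - 5Y + 2] = -6*E[X] - 5*E[Y] + 2
= (-6)*(9) + (-5)*(7) + (2)
= -54 - 35 + 2 = -87

-87


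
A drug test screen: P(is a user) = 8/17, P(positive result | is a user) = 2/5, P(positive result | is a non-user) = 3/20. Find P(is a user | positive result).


P(A) = P(A|B)P(B) + P(A|B')P(B') = 2/5*8/17 + 3/20*9/17 = 91/340
P(B|A) = P(A|B)P(B)/P(A) = (16/85)/(91/340) = 64/91

64/91


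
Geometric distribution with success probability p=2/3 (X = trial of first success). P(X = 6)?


P(X=6) = (1-p)^5 * p = (1/3)^5 * 2/3
= 1/243 * 2/3 = 2/729

2/729


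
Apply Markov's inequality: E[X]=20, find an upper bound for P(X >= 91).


Markov: P(X >= a) <= E[X]/a
P(X >= 91) <= 20/91

20/91


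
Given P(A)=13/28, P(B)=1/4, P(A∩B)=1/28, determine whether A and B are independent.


P(A)*P(B) = 13/28*1/4 = 13/112
P(A∩B) = 1/28 != 13/112, so not independent

No, A and B are not independent


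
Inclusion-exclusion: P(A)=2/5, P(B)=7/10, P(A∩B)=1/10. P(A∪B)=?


P(A∪B) = P(A) + P(B) - P(A∩B)
= 2/5 + 7/10 - 1/10 = 1

1


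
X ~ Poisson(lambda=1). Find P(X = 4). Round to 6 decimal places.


P(X=4) = e^(-1) * 1^4 / 4!
≈ 0.3678794412 * 1 / 24
≈ 0.015328

0.015328


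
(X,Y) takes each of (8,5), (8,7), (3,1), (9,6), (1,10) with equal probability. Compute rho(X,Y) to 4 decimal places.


Cov(X,Y) = -1.0400, Var(X) = 10.1600, Var(Y) = 8.5600
rho = Cov/(sqrt(VarX)*sqrt(VarY)) = -0.1115

-0.1115


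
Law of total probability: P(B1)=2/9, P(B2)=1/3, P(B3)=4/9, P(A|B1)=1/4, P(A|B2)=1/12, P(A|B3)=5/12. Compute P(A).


P(A) = P(A|B1)P(B1) + P(A|B2)P(B2) + P(A|B3)P(B3)
= 1/4*2/9 + 1/12*1/3 + 5/12*4/9
= 1/18 + 1/36 + 5/27 = 29/108

29/108


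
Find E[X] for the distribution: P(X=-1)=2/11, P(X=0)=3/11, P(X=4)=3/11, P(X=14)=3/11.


E[X] = sum(x * P(x))
= -1*2/11 + 0*3/11 + 4*3/11 + 14*3/11
= 52/11

52/11


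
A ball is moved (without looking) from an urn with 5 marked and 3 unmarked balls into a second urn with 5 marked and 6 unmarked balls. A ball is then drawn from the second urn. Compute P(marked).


P(transfer marked) = 5/8; P(transfer unmarked) = 3/8
If marked transferred: Urn II has 6 marked of 12, so P(marked|marked moved) = 1/2
If unmarked transferred: Urn II has 5 marked of 12, so P(marked|unmarked moved) = 5/12
By total probability: P(marked) = 5/8*1/2 + 3/8*5/12 = 15/32

15/32


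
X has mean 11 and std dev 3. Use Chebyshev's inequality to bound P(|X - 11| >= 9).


k = 9/3 = 3
Chebyshev: P(|X-mu| >= k*sigma) <= 1/k^2 = 1/3^2 = 1/9

1/9


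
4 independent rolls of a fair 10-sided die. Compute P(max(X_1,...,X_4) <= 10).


P(max <= 10) = P(all X_i <= 10) = (P(X_1 <= 10))^4
= (10/10)^4 = 1^4 = 1

1


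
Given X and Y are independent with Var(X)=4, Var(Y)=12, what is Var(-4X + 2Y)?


Independence => Cov(X,Y)=0
Var(-4X + 2Y) = (-4)^2*Var(X) + 2^2*Var(Y)
= 16*4 + 4*12 = 112

112


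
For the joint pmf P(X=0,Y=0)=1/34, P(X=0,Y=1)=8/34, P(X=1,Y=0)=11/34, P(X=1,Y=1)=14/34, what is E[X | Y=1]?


P(Y=1) = 22/34
E[X|Y=1] = (0*8 + 1*14)/22 = 14/22 = 7/11

7/11


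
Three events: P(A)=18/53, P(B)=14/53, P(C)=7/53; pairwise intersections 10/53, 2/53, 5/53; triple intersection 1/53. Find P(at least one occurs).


P(A∪B∪C) = P(A)+P(B)+P(C) - P(AB)-P(AC)-P(BC) + P(ABC)
= 18/53+14/53+7/53 - 10/53-2/53-5/53 + 1/53
= 23/53

23/53


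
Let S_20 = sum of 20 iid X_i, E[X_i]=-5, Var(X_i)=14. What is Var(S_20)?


By independence, Var(S_n) = n*Var(X_1) = 20*14 = 280

280


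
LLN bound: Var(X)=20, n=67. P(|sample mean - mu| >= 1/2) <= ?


Var(Xbar) = Var(X)/n = 20/67
Chebyshev: P(|Xbar-mu| >= 1/2) <= Var(Xbar)/(1/2)^2 = (20/67)/(1/4) = 80/67
Bound exceeds 1, so trivial bound: 1

1


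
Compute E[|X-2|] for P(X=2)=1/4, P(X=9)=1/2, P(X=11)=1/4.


E[|X-2|] = sum(g(x)*P(x))
= 0*1/4 + 7*1/2 + 9*1/4
= 23/4

23/4


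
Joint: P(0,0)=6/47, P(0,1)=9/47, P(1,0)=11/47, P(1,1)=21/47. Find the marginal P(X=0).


P(X=0) = P(0,0)+P(0,1) = 6/47 + 9/47 = 15/47

15/47


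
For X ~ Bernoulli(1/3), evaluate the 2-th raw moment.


For Bernoulli: X in {0,1}
E[X^2] = 0^2*(1-1/3) + 1^2*1/3 = 1/3

1/3


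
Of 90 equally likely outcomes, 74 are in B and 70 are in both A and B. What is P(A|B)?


P(A|B) = P(A∩B)/P(B) = (70/90)/(74/90) = 70/74 = 35/37

35/37


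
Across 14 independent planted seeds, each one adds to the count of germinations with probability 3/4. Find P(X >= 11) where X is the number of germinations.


P(X>=11) = P(X=11) + P(X=12) + P(X=13) + P(X=14)
= 16120377/67108864 + 48361131/268435456 + 11160261/134217728 + 4782969/268435456
= 69973065/134217728

69973065/134217728


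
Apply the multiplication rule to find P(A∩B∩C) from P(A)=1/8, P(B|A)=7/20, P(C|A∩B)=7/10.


P(A∩B∩C) = P(A) * P(B|A) * P(C|A∩B)
= 1/8 * 7/20 * 7/10
= 7/160 * 7/10 = 49/1600

49/1600


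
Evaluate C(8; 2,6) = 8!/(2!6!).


8! = 40320
Denominator: 2!=2 * 6!=720
Coefficient = 40320 / 1440 = 28

28


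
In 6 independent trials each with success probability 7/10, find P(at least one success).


P(at least one) = 1 - P(none)
P(none) = (1 - 7/10)^6 = (3/10)^6 = 729/1000000
P(at least one) = 1 - 729/1000000 = 999271/1000000

999271/1000000


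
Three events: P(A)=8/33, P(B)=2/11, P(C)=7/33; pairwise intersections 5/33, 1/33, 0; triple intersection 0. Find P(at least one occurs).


P(A∪B∪C) = P(A)+P(B)+P(C) - P(AB)-P(AC)-P(BC) + P(ABC)
= 8/33+2/11+7/33 - 5/33-1/33-0 + 0
= 5/11

5/11


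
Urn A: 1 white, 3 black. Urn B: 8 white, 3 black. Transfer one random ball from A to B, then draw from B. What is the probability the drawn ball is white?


P(transfer white) = 1/4; P(transfer black) = 3/4
If white transferred: Urn II has 9 white of 12, so P(white|white moved) = 3/4
If black transferred: Urn II has 8 white of 12, so P(white|black moved) = 2/3
By total probability: P(white) = 1/4*3/4 + 3/4*2/3 = 11/16

11/16


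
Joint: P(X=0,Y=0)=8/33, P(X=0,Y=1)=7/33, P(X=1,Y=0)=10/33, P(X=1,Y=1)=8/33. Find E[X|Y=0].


P(Y=0) = 18/33
E[X|Y=0] = (0*8 + 1*10)/18 = 10/18 = 5/9

5/9


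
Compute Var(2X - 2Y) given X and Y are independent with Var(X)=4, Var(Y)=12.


Independence => Cov(X,Y)=0
Var(2X - 2Y) = 2^2*Var(X) + (-2)^2*Var(Y)
= 4*4 + 4*12 = 64

64


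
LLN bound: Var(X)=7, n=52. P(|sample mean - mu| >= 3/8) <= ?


Var(Xbar) = Var(X)/n = 7/52
Chebyshev: P(|Xbar-mu| >= 3/8) <= Var(Xbar)/(3/8)^2 = (7/52)/(9/64) = 112/117

112/117


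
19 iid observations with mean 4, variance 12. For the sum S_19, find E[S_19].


E[S_n] = n*E[X_1] = 19*4 = 76

76


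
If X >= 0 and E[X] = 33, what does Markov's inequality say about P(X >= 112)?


Markov: P(X >= a) <= E[X]/a
P(X >= 112) <= 33/112

33/112


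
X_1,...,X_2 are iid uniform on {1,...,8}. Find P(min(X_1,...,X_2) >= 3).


P(min >= 3) = P(all X_i >= 3) = (P(X_1 >= 3))^2
= (6/8)^2 = (3/4)^2 = 9/16

9/16


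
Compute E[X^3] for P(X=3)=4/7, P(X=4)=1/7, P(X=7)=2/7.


E[X^3] = sum(g(x)*P(x))
= 27*4/7 + 64*1/7 + 343*2/7
= 858/7

858/7


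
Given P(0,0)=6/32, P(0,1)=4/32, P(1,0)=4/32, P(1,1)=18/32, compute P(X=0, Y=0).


Read from table: P(X=0, Y=0) = 6/32 = 3/16

3/16


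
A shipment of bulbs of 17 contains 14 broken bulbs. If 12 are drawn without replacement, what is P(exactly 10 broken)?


P(X=10) = C(14,10)*C(3,2) / C(17,12)
= 1001*3 / 6188
= 3003/6188 = 33/68

33/68


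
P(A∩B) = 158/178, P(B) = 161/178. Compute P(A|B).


P(A|B) = P(A∩B)/P(B) = (158/178)/(161/178) = 158/161

158/161


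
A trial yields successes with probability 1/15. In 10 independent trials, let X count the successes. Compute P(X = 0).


P(X=0) = C(10,0) * p^0 * (1-p)^10
= 1 * 1 * 289254654976/576650390625
= 289254654976/576650390625

289254654976/576650390625


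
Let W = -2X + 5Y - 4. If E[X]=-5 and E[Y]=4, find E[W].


E[-2X + 5Y - 4] = -2*E[X] + 5*E[Y] - 4
= (-2)*(-5) + (5)*(4) + (-4)
= 10 + 20 - 4 = 26

26


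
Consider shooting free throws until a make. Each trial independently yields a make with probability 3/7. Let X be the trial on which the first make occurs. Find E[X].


For geometric (trials until first success), E[X] = 1/p = 1/(3/7) = 7/3

7/3


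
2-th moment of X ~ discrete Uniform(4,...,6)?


E[X^2] = (1/3) * sum(x^2 for x=4..6)
= 77/3

77/3


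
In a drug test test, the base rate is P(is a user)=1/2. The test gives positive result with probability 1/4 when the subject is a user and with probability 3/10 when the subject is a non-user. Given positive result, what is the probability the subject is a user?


P(A) = P(A|B)P(B) + P(A|B')P(B') = 1/4*1/2 + 3/10*1/2 = 11/40
P(B|A) = P(A|B)P(B)/P(A) = (1/8)/(11/40) = 5/11

5/11


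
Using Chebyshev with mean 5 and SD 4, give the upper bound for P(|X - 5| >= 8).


k = 8/4 = 2
Chebyshev: P(|X-mu| >= k*sigma) <= 1/k^2 = 1/2^2 = 1/4

1/4


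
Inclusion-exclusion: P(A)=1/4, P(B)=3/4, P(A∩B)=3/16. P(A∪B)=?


P(A∪B) = P(A) + P(B) - P(A∩B)
= 1/4 + 3/4 - 3/16 = 13/16

13/16


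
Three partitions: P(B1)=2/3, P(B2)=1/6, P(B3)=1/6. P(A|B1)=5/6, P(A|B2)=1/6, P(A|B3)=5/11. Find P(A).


P(A) = P(A|B1)P(B1) + P(A|B2)P(B2) + P(A|B3)P(B3)
= 5/6*2/3 + 1/6*1/6 + 5/11*1/6
= 5/9 + 1/36 + 5/66 = 29/44

29/44


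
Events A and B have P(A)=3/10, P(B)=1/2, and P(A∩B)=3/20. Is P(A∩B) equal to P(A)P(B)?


P(A)*P(B) = 3/10*1/2 = 3/20
P(A∩B) = 3/20, which equals P(A)P(B), so independent

Yes, A and B are independent


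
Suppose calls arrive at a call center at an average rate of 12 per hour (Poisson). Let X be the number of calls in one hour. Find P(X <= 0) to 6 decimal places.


P(X<=0) = e^(-12)*12^0/0!
≈ 0.0000061442
≈ 0.000006

0.000006


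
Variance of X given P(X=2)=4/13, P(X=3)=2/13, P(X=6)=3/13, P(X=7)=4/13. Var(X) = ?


E[X] = 60/13, E[X^2] = 26
Var(X) = E[X^2] - (E[X])^2 = 26 - (60/13)^2 = 794/169

794/169


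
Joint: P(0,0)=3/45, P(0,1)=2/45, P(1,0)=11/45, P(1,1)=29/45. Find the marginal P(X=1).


P(X=1) = P(1,0)+P(1,1) = 11/45 + 29/45 = 40/45 = 8/9

8/9


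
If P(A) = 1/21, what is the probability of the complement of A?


P(A') = 1 - P(A) = 1 - 1/21 = 20/21

20/21


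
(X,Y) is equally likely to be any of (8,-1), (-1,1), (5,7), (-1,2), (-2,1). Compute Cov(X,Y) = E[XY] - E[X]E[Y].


E[X]=9/5, E[Y]=2, E[XY]=22/5
Cov(X,Y) = E[XY] - E[X]E[Y] = 22/5 - 9/5*2 = 4/5

4/5


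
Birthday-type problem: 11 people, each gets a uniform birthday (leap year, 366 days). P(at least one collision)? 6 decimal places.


P(all different) = prod((366-i)/366 for i=0..10) = 0.859219
P(at least one match) = 1 - 0.859219 = 0.140781

0.140781


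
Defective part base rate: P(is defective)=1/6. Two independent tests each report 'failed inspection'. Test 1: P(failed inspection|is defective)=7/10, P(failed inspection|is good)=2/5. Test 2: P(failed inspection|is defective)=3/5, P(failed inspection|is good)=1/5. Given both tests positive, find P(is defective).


After test 1: P(+) = 7/10*1/6 + 2/5*5/6 = 9/20
P(B|+) = (7/60)/(9/20) = 7/27
After test 2 (use post1 as new prior): P(+) = 3/5*7/27 + 1/5*20/27 = 41/135
P(B|+,+) = (7/45)/(41/135) = 21/41

21/41


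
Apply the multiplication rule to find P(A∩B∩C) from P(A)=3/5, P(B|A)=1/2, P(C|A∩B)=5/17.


P(A∩B∩C) = P(A) * P(B|A) * P(C|A∩B)
= 3/5 * 1/2 * 5/17
= 3/10 * 5/17 = 3/34

3/34


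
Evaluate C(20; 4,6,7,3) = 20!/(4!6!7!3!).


20! = 2432902008176640000
Denominator: 4!=24 * 6!=720 * 7!=5040 * 3!=6
Coefficient = 2432902008176640000 / 522547200 = 4655851200

4655851200


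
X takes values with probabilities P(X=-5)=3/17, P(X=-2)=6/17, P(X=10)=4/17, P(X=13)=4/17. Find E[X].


E[X] = sum(x * P(x))
= -5*3/17 - 2*6/17 + 10*4/17 + 13*4/17
= 65/17

65/17


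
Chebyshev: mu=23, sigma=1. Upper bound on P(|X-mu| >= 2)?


k = 2/1 = 2
Chebyshev: P(|X-mu| >= k*sigma) <= 1/k^2 = 1/2^2 = 1/4

1/4


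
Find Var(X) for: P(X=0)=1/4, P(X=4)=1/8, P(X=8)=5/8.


E[X] = 11/2, E[X^2] = 42
Var(X) = E[X^2] - (E[X])^2 = 42 - (11/2)^2 = 47/4

47/4


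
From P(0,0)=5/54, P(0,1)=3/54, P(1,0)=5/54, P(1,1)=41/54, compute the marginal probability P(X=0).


P(X=0) = P(0,0)+P(0,1) = 5/54 + 3/54 = 8/54 = 4/27

4/27


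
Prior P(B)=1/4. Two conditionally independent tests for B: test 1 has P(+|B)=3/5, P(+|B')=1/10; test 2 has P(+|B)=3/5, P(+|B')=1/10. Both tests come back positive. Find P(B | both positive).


After test 1: P(+) = 3/5*1/4 + 1/10*3/4 = 9/40
P(B|+) = (3/20)/(9/40) = 2/3
After test 2 (use post1 as new prior): P(+) = 3/5*2/3 + 1/10*1/3 = 13/30
P(B|+,+) = (2/5)/(13/30) = 12/13

12/13


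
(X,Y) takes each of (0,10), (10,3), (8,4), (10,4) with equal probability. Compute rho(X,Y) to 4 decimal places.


Cov(X,Y) = -11.2500, Var(X) = 17.0000, Var(Y) = 7.6875
rho = Cov/(sqrt(VarX)*sqrt(VarY)) = -0.9841

-0.9841


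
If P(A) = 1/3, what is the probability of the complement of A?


P(A') = 1 - P(A) = 1 - 1/3 = 2/3

2/3


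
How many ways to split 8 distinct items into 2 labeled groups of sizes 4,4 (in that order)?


8! = 40320
Denominator: 4!=24 * 4!=24
Coefficient = 40320 / 576 = 70

70


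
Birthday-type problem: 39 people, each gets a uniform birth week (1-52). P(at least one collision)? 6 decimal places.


P(all different) = prod((52-i)/52 for i=0..38) = 0.000000
P(at least one match) = 1 - 0.000000 = 1.000000

1.000000


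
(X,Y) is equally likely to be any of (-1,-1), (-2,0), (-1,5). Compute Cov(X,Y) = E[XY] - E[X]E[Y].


E[X]=-4/3, E[Y]=4/3, E[XY]=-4/3
Cov(X,Y) = E[XY] - E[X]E[Y] = -4/3 + 4/3*4/3 = 4/9

4/9


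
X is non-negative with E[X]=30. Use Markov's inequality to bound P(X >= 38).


Markov: P(X >= a) <= E[X]/a
P(X >= 38) <= 30/38 = 15/19

15/19


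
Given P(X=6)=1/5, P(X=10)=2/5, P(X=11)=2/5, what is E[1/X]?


E[1/X] = sum(g(x)*P(x))
= 1/6*1/5 + 1/10*2/5 + 1/11*2/5
= 181/1650

181/1650


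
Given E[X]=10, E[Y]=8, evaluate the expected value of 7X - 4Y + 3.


E[7X - 4Y + 3] = 7*E[X] - 4*E[Y] + 3
= (7)*(10) + (-4)*(8) + (3)
= 70 - 32 + 3 = 41

41


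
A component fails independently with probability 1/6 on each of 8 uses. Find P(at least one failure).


P(at least one) = 1 - P(none)
P(none) = (1 - 1/6)^8 = (5/6)^8 = 390625/1679616
P(at least one) = 1 - 390625/1679616 = 1288991/1679616

1288991/1679616


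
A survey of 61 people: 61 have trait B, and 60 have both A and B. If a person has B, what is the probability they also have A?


P(A|B) = P(A∩B)/P(B) = (60/61)/(61/61) = 60/61

60/61


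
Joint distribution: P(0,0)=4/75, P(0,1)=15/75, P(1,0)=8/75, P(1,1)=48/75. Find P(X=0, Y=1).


Read from table: P(X=0, Y=1) = 15/75 = 1/5

1/5


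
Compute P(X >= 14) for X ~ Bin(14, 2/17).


P(X>=14) = P(X=14)
= 16384/168377826559400929
= 16384/168377826559400929

16384/168377826559400929


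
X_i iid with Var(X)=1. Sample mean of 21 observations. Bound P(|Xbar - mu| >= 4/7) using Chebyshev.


Var(Xbar) = Var(X)/n = 1/21
Chebyshev: P(|Xbar-mu| >= 4/7) <= Var(Xbar)/(4/7)^2 = (1/21)/(16/49) = 7/48

7/48


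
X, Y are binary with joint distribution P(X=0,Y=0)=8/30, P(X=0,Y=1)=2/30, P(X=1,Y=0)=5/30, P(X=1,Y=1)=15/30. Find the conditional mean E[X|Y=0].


P(Y=0) = 13/30
E[X|Y=0] = (0*8 + 1*5)/13 = 5/13

5/13


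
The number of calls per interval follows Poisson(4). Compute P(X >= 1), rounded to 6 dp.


P(X>=1) = 1 - P(X<=0) = 1 - (e^(-4)*4^0/0!)
≈ 1 - 0.0183156389 = 0.9816843611
≈ 0.981684

0.981684


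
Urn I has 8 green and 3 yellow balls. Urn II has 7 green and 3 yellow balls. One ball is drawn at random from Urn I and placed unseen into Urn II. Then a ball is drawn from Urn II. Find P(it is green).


P(transfer green) = 8/11; P(transfer yellow) = 3/11
If green transferred: Urn II has 8 green of 11, so P(green|green moved) = 8/11
If yellow transferred: Urn II has 7 green of 11, so P(green|yellow moved) = 7/11
By total probability: P(green) = 8/11*8/11 + 3/11*7/11 = 85/121

85/121


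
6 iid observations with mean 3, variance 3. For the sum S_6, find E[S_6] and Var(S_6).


E[S_n] = n*mu = 6*3 = 18
Var(S_n) = n*sigma^2 = 6*3 = 18

E[S_6]=18, Var(S_6)=18


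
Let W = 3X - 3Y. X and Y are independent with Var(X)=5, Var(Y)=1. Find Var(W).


Independence => Cov(X,Y)=0
Var(3X - 3Y) = 3^2*Var(X) + (-3)^2*Var(Y)
= 9*5 + 9*1 = 54

54


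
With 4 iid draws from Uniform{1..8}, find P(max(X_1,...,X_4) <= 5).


P(max <= 5) = P(all X_i <= 5) = (P(X_1 <= 5))^4
= (5/8)^4 = 625/4096

625/4096


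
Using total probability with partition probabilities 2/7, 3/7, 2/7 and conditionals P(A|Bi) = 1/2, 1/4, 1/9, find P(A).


P(A) = P(A|B1)P(B1) + P(A|B2)P(B2) + P(A|B3)P(B3)
= 1/2*2/7 + 1/4*3/7 + 1/9*2/7
= 1/7 + 3/28 + 2/63 = 71/252

71/252


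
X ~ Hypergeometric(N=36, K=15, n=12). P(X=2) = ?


P(X=2) = C(15,2)*C(21,10) / C(36,12)
= 105*352716 / 1251677700
= 37035180/1251677700 = 133/4495

133/4495


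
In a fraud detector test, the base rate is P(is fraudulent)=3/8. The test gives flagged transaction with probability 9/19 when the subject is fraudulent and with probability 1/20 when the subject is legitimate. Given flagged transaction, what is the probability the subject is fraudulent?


P(A) = P(A|B)P(B) + P(A|B')P(B') = 9/19*3/8 + 1/20*5/8 = 127/608
P(B|A) = P(A|B)P(B)/P(A) = (27/152)/(127/608) = 108/127

108/127


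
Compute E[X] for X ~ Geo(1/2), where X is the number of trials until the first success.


For geometric (trials until first success), E[X] = 1/p = 1/(1/2) = 2

2


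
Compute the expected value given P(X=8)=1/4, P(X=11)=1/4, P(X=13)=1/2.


E[X] = sum(x * P(x))
= 8*1/4 + 11*1/4 + 13*1/2
= 45/4

45/4


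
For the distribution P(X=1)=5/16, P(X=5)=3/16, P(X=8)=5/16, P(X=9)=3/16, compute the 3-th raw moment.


E[X^3] = sum(x^3 * P(x))
= 1*5/16 + 125*3/16 + 512*5/16 + 729*3/16
= 5127/16

5127/16


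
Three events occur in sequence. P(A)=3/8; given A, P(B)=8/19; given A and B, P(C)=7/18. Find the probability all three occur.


P(A∩B∩C) = P(A) * P(B|A) * P(C|A∩B)
= 3/8 * 8/19 * 7/18
= 3/19 * 7/18 = 7/114

7/114


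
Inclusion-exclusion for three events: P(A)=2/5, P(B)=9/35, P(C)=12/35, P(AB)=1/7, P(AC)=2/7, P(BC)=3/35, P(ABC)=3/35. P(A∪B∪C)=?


P(A∪B∪C) = P(A)+P(B)+P(C) - P(AB)-P(AC)-P(BC) + P(ABC)
= 2/5+9/35+12/35 - 1/7-2/7-3/35 + 3/35
= 4/7

4/7


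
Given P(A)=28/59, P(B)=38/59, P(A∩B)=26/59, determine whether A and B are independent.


P(A)*P(B) = 28/59*38/59 = 1064/3481
P(A∩B) = 26/59 != 1064/3481, so not independent

No, A and B are not independent


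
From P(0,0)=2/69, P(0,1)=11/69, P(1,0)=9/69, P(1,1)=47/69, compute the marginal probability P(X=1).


P(X=1) = P(1,0)+P(1,1) = 9/69 + 47/69 = 56/69

56/69


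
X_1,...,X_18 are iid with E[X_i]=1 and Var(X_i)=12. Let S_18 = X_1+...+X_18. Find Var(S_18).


By independence, Var(S_n) = n*Var(X_1) = 18*12 = 216

216


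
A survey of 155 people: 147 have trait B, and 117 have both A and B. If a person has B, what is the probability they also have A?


P(A|B) = P(A∩B)/P(B) = (117/155)/(147/155) = 117/147 = 39/49

39/49


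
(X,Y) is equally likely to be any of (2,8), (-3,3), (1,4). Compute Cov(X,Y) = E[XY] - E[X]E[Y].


E[X]=0, E[Y]=5, E[XY]=11/3
Cov(X,Y) = E[XY] - E[X]E[Y] = 11/3 - 0*5 = 11/3

11/3


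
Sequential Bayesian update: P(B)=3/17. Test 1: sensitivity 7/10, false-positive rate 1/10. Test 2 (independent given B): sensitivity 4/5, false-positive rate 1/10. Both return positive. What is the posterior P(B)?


After test 1: P(+) = 7/10*3/17 + 1/10*14/17 = 7/34
P(B|+) = (21/170)/(7/34) = 3/5
After test 2 (use post1 as new prior): P(+) = 4/5*3/5 + 1/10*2/5 = 13/25
P(B|+,+) = (12/25)/(13/25) = 12/13

12/13


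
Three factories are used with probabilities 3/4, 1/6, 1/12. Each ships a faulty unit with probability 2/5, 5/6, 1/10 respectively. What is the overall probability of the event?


P(A) = P(A|B1)P(B1) + P(A|B2)P(B2) + P(A|B3)P(B3)
= 2/5*3/4 + 5/6*1/6 + 1/10*1/12
= 3/10 + 5/36 + 1/120 = 161/360

161/360


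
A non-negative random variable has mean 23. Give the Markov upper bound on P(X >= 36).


Markov: P(X >= a) <= E[X]/a
P(X >= 36) <= 23/36

23/36


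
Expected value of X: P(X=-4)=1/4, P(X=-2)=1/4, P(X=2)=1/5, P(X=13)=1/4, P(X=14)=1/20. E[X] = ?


E[X] = sum(x * P(x))
= -4*1/4 - 2*1/4 + 2*1/5 + 13*1/4 + 14*1/20
= 57/20

57/20


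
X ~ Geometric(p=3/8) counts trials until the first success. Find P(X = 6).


P(X=6) = (1-p)^5 * p = (5/8)^5 * 3/8
= 3125/32768 * 3/8 = 9375/262144

9375/262144


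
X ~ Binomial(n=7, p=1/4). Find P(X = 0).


P(X=0) = C(7,0) * p^0 * (1-p)^7
= 1 * 1 * 2187/16384
= 2187/16384

2187/16384


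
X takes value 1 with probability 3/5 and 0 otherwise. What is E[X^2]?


For Bernoulli: X in {0,1}
E[X^2] = 0^2*(1-3/5) + 1^2*3/5 = 3/5

3/5


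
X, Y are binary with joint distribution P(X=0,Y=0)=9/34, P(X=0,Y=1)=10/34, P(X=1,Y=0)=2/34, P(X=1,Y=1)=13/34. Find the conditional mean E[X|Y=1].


P(Y=1) = 23/34
E[X|Y=1] = (0*10 + 1*13)/23 = 13/23

13/23


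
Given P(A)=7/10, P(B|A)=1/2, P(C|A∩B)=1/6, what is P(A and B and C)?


P(A∩B∩C) = P(A) * P(B|A) * P(C|A∩B)
= 7/10 * 1/2 * 1/6
= 7/20 * 1/6 = 7/120

7/120


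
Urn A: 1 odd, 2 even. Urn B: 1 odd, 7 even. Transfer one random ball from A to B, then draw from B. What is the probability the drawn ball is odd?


P(transfer odd) = 1/3; P(transfer even) = 2/3
If odd transferred: Urn II has 2 odd of 9, so P(odd|odd moved) = 2/9
If even transferred: Urn II has 1 odd of 9, so P(odd|even moved) = 1/9
By total probability: P(odd) = 1/3*2/9 + 2/3*1/9 = 4/27

4/27


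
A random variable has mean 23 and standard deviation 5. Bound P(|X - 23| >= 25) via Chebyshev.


k = 25/5 = 5
Chebyshev: P(|X-mu| >= k*sigma) <= 1/k^2 = 1/5^2 = 1/25

1/25


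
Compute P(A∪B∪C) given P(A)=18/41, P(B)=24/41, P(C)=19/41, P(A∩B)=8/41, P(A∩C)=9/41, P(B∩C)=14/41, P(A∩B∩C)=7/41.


P(A∪B∪C) = P(A)+P(B)+P(C) - P(AB)-P(AC)-P(BC) + P(ABC)
= 18/41+24/41+19/41 - 8/41-9/41-14/41 + 7/41
= 37/41

37/41


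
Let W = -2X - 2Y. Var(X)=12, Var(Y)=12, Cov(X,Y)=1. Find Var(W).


Var(-2X - 2Y) = (-2)^2*Var(X) + (-2)^2*Var(Y) + 2*(-2)*(-2)*Cov(X,Y)
= 4*12 + 4*12 + 8*1
= 48 + 48 + 8 = 104

104


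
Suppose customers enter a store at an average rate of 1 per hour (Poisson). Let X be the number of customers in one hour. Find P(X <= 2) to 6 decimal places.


P(X<=2) = e^(-1)*1^0/0! + e^(-1)*1^1/1! + e^(-1)*1^2/2!
≈ 0.3678794412 + 0.3678794412 + 0.1839397206
= 0.9196986030
≈ 0.919699

0.919699


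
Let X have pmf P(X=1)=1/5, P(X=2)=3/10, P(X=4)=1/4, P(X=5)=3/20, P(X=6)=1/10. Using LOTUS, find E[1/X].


E[1/X] = sum(g(x)*P(x))
= 1*1/5 + 1/2*3/10 + 1/4*1/4 + 1/5*3/20 + 1/6*1/10
= 551/1200

551/1200


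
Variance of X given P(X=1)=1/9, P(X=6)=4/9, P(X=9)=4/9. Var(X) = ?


E[X] = 61/9, E[X^2] = 469/9
Var(X) = E[X^2] - (E[X])^2 = 469/9 - (61/9)^2 = 500/81

500/81


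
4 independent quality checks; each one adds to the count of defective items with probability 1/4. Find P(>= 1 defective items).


P(at least one) = 1 - P(none)
P(none) = (1 - 1/4)^4 = (3/4)^4 = 81/256
P(at least one) = 1 - 81/256 = 175/256

175/256


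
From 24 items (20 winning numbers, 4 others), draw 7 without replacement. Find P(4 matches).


P(X=4) = C(20,4)*C(4,3) / C(24,7)
= 4845*4 / 346104
= 19380/346104 = 85/1518

85/1518


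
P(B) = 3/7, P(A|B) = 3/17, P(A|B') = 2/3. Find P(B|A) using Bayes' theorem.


P(A) = P(A|B)P(B) + P(A|B')P(B') = 3/17*3/7 + 2/3*4/7 = 163/357
P(B|A) = P(A|B)P(B)/P(A) = (9/119)/(163/357) = 27/163

27/163


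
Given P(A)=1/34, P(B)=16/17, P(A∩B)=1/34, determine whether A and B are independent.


P(A)*P(B) = 1/34*16/17 = 8/289
P(A∩B) = 1/34 != 8/289, so not independent

No, A and B are not independent


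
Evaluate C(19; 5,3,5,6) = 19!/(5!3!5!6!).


19! = 121645100408832000
Denominator: 5!=120 * 3!=6 * 5!=120 * 6!=720
Coefficient = 121645100408832000 / 62208000 = 1955457504

1955457504


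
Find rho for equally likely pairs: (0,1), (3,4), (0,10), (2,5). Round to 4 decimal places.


Cov(X,Y) = -0.7500, Var(X) = 1.6875, Var(Y) = 10.5000
rho = Cov/(sqrt(VarX)*sqrt(VarY)) = -0.1782

-0.1782


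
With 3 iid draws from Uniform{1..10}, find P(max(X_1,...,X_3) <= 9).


P(max <= 9) = P(all X_i <= 9) = (P(X_1 <= 9))^3
= (9/10)^3 = 729/1000

729/1000


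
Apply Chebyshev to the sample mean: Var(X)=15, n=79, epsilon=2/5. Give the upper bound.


Var(Xbar) = Var(X)/n = 15/79
Chebyshev: P(|Xbar-mu| >= 2/5) <= Var(Xbar)/(2/5)^2 = (15/79)/(4/25) = 375/316
Bound exceeds 1, so trivial bound: 1

1


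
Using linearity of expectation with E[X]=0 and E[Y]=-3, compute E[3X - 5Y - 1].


E[3X - 5Y - 1] = 3*E[X] - 5*E[Y] - 1
= (3)*(0) + (-5)*(-3) + (-1)
= 0 + 15 - 1 = 14

14


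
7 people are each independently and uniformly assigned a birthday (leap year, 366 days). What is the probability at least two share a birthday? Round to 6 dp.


P(all different) = prod((366-i)/366 for i=0..6) = 0.943914
P(at least one match) = 1 - 0.943914 = 0.056086

0.056086


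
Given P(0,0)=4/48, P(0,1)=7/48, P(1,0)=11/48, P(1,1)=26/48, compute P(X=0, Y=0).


Read from table: P(X=0, Y=0) = 4/48 = 1/12

1/12


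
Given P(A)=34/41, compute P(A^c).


P(A') = 1 - P(A) = 1 - 34/41 = 7/41

7/41


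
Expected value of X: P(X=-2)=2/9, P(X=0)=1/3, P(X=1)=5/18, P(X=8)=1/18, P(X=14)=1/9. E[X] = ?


E[X] = sum(x * P(x))
= -2*2/9 + 0*1/3 + 1*5/18 + 8*1/18 + 14*1/9
= 11/6

11/6


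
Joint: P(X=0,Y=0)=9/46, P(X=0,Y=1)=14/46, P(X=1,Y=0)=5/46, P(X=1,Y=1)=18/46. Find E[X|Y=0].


P(Y=0) = 14/46
E[X|Y=0] = (0*9 + 1*5)/14 = 5/14

5/14


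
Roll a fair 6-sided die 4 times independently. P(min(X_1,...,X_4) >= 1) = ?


P(min >= 1) = P(all X_i >= 1) = (P(X_1 >= 1))^4
= (6/6)^4 = 1^4 = 1

1


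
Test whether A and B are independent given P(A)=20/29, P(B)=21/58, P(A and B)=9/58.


P(A)*P(B) = 20/29*21/58 = 210/841
P(A∩B) = 9/58 != 210/841, so not independent

No, A and B are not independent


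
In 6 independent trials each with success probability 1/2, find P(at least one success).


P(at least one) = 1 - P(none)
P(none) = (1 - 1/2)^6 = (1/2)^6 = 1/64
P(at least one) = 1 - 1/64 = 63/64

63/64


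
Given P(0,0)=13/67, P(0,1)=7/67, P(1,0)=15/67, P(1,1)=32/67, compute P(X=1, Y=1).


Read from table: P(X=1, Y=1) = 32/67

32/67


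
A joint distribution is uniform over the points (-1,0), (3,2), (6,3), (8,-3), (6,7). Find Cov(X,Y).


E[X]=22/5, E[Y]=9/5, E[XY]=42/5
Cov(X,Y) = E[XY] - E[X]E[Y] = 42/5 - 22/5*9/5 = 12/25

12/25


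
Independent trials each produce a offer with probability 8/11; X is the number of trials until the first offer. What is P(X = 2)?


P(X=2) = (1-p)^1 * p = (3/11)^1 * 8/11
= 3/11 * 8/11 = 24/121

24/121


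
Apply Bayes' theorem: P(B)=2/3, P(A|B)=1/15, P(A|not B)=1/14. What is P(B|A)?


P(A) = P(A|B)P(B) + P(A|B')P(B') = 1/15*2/3 + 1/14*1/3 = 43/630
P(B|A) = P(A|B)P(B)/P(A) = (2/45)/(43/630) = 28/43

28/43


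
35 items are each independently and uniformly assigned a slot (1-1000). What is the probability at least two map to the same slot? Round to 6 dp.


P(all different) = prod((1000-i)/1000 for i=0..34) = 0.547735
P(at least one match) = 1 - 0.547735 = 0.452265

0.452265


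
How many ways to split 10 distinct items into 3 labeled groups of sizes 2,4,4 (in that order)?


10! = 3628800
Denominator: 2!=2 * 4!=24 * 4!=24
Coefficient = 3628800 / 1152 = 3150

3150


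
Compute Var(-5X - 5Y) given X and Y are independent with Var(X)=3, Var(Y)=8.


Independence => Cov(X,Y)=0
Var(-5X - 5Y) = (-5)^2*Var(X) + (-5)^2*Var(Y)
= 25*3 + 25*8 = 275

275


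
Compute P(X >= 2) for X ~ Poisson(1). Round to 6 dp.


P(X>=2) = 1 - P(X<=1) = 1 - (e^(-1)*1^0/0! + e^(-1)*1^1/1!)
≈ 1 - (0.3678794412 + 0.3678794412)
= 1 - 0.7357588824 = 0.2642411176
≈ 0.264241

0.264241


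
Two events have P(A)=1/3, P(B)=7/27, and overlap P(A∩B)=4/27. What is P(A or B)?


P(A∪B) = P(A) + P(B) - P(A∩B)
= 1/3 + 7/27 - 4/27 = 4/9

4/9


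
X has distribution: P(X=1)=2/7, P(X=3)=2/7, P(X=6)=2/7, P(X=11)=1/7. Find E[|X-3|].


E[|X-3|] = sum(g(x)*P(x))
= 2*2/7 + 0*2/7 + 3*2/7 + 8*1/7
= 18/7

18/7


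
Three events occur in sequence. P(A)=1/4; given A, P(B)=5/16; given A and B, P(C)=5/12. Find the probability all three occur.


P(A∩B∩C) = P(A) * P(B|A) * P(C|A∩B)
= 1/4 * 5/16 * 5/12
= 5/64 * 5/12 = 25/768

25/768


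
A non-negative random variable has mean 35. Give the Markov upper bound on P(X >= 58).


Markov: P(X >= a) <= E[X]/a
P(X >= 58) <= 35/58

35/58


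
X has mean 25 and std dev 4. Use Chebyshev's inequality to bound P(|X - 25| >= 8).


k = 8/4 = 2
Chebyshev: P(|X-mu| >= k*sigma) <= 1/k^2 = 1/2^2 = 1/4

1/4


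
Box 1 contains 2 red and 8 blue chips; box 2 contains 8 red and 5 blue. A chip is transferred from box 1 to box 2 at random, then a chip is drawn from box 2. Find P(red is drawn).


P(transfer red) = 2/10 = 1/5; P(transfer blue) = 4/5
If red transferred: Urn II has 9 red of 14, so P(red|red moved) = 9/14
If blue transferred: Urn II has 8 red of 14, so P(red|blue moved) = 4/7
By total probability: P(red) = 1/5*9/14 + 4/5*4/7 = 41/70

41/70
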